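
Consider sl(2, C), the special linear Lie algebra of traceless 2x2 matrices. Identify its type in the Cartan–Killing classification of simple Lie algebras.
This is sl(2), which has dimension 2^2 - 1 = 3 and rank 2 - 1 = 1 (a Cartan subalgebra is the diagonal traceless matrices). In the classification of classical Lie algebras, the special linear algebra sl(n+1) has type A_n; here n = 1, so the Dynkin diagram is a chain of 1 nodes with single edges (A_1). Hence the type is A_1.

type A_1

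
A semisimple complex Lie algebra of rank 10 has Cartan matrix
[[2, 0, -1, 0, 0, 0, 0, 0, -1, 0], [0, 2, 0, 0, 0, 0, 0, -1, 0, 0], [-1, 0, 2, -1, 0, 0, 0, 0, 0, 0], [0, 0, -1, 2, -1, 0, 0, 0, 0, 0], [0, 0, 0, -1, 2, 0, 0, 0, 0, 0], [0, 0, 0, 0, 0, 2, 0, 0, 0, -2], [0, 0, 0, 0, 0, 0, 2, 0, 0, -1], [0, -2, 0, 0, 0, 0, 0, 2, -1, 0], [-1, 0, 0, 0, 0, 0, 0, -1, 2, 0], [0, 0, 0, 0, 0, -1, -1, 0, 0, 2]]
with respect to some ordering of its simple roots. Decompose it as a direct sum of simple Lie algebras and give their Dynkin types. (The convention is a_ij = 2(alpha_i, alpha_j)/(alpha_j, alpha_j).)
type B_7 ⊕ type C_3

The diagram associated to this matrix has two connected components: the simple roots {alpha_1, alpha_2, alpha_3, alpha_4, alpha_5, alpha_8, alpha_9} form a chain of 7 nodes with a double edge at one end; the terminal node there is the unique short simple root (B_7), and {alpha_6, alpha_7, alpha_10} form a chain of 3 nodes with a double edge at one end; the terminal node there is the unique long simple root (C_3). A semisimple Lie algebra decomposes uniquely as the direct sum of simple ideals, one per connected component of its Dynkin diagram, so g ≅ B_7 ⊕ C_3 (dimension 105 + 21 = 126).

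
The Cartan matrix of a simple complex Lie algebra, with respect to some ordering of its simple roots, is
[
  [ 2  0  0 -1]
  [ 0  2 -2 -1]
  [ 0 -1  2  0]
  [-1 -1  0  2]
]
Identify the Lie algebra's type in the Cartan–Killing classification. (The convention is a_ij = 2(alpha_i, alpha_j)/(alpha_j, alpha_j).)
B_4

The matrix has rank 4 with 2's on the diagonal. Reading the off-diagonal entries as Dynkin edges (a single edge where a_ij = a_ji = -1; a double or triple edge where a_ij * a_ji = 2 or 3), the diagram is a chain of 4 nodes with a double edge at one end; the terminal node there is the unique short simple root (B_4). One simple-root ordering that puts it in standard form is (alpha_1, alpha_4, alpha_2, alpha_3). So the algebra is type B_4, i.e. so(9).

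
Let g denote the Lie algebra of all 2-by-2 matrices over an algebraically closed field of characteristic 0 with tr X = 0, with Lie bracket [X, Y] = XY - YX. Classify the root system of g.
This is sl(2), which has dimension 2^2 - 1 = 3 and rank 2 - 1 = 1 (a Cartan subalgebra is the diagonal traceless matrices). In the classification of classical Lie algebras, the special linear algebra sl(n+1) has type A_n; here n = 1, so the Dynkin diagram is a chain of 1 nodes with single edges (A_1). Hence the type is A_1.

A1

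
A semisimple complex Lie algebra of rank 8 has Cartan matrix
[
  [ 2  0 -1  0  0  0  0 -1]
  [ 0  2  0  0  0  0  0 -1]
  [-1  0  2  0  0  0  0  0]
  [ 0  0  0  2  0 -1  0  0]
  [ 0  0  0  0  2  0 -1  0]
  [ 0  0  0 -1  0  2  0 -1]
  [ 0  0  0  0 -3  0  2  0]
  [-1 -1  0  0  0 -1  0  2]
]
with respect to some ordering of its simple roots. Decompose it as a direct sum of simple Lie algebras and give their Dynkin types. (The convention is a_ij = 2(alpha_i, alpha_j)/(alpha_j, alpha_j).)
The diagram associated to this matrix has two connected components: the simple roots {alpha_1, alpha_2, alpha_3, alpha_4, alpha_6, alpha_8} form a chain of 5 nodes with one extra node attached to the third node from one end (E_6), and {alpha_5, alpha_7} form two nodes joined by a triple edge (G_2). A semisimple Lie algebra decomposes uniquely as the direct sum of simple ideals, one per connected component of its Dynkin diagram, so g ≅ E_6 ⊕ G_2 (dimension 78 + 14 = 92).

E_6 ⊕ G_2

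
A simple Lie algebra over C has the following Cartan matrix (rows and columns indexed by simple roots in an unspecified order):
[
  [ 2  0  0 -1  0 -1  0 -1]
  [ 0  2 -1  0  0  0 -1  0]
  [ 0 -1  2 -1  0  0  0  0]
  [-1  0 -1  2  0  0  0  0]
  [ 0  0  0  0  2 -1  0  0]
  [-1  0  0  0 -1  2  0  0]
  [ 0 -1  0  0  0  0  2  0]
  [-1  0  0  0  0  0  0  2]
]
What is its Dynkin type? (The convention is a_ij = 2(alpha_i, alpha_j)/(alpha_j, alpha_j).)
The matrix has rank 8 with 2's on the diagonal. Reading the off-diagonal entries as Dynkin edges (a single edge where a_ij = a_ji = -1; a double or triple edge where a_ij * a_ji = 2 or 3), the diagram is a chain of 7 nodes with one extra node attached to the third node from one end (E_8). One simple-root ordering that puts it in standard form is (alpha_5, alpha_8, alpha_6, alpha_1, alpha_4, alpha_3, alpha_2, alpha_7). So the algebra is type E_8.

E8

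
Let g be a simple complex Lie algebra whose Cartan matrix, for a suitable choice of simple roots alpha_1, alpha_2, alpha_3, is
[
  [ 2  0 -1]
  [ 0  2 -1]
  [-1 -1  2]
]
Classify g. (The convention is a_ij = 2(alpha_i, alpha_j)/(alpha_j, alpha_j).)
The matrix has rank 3 with 2's on the diagonal. Reading the off-diagonal entries as Dynkin edges (a single edge where a_ij = a_ji = -1; a double or triple edge where a_ij * a_ji = 2 or 3), the diagram is a chain of 3 nodes with single edges (A_3). One simple-root ordering that puts it in standard form is (alpha_1, alpha_3, alpha_2). So the algebra is type A_3, i.e. sl(4).

A3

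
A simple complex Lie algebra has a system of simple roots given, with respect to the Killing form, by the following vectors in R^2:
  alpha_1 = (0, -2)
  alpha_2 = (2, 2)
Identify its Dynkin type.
B_2

Compute the Cartan integers a_ij = 2(alpha_i, alpha_j)/(alpha_j, alpha_j); the resulting 2x2 Cartan matrix is
[[2, -1], [-2, 2]].
The roots have two lengths (squared-length ratio 2:1); the short ones are alpha_{1}. The associated Dynkin diagram is a chain of 2 nodes with a double edge at one end; the terminal node there is the unique short simple root (B_2), so the type is B_2 (the algebra so(5)).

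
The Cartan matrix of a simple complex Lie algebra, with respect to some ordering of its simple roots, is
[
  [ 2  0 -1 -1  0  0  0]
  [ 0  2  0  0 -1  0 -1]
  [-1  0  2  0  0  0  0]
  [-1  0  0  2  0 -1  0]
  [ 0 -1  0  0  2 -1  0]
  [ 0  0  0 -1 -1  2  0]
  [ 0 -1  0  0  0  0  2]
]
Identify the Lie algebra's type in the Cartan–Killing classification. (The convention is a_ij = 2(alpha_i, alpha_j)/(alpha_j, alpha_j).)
The matrix has rank 7 with 2's on the diagonal. Reading the off-diagonal entries as Dynkin edges (a single edge where a_ij = a_ji = -1; a double or triple edge where a_ij * a_ji = 2 or 3), the diagram is a chain of 7 nodes with single edges (A_7). One simple-root ordering that puts it in standard form is (alpha_3, alpha_1, alpha_4, alpha_6, alpha_5, alpha_2, alpha_7). So the algebra is type A_7, i.e. sl(8).

A_7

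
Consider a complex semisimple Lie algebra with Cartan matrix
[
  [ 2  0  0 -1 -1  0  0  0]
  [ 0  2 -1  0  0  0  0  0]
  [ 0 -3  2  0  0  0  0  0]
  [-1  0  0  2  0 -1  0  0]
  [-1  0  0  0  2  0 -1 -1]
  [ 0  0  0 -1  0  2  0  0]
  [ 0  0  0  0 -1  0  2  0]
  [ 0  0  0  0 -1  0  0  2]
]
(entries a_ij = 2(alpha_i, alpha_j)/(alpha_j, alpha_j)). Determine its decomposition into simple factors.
type D_6 ⊕ type G_2

The diagram associated to this matrix has two connected components: the simple roots {alpha_1, alpha_4, alpha_5, alpha_6, alpha_7, alpha_8} form a chain of 4 nodes with a fork of two nodes at one end (D_6), and {alpha_2, alpha_3} form two nodes joined by a triple edge (G_2). A semisimple Lie algebra decomposes uniquely as the direct sum of simple ideals, one per connected component of its Dynkin diagram, so g ≅ D_6 ⊕ G_2 (dimension 66 + 14 = 80).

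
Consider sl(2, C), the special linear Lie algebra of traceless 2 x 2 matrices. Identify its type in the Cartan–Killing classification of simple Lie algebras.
This is sl(2), which has dimension 2^2 - 1 = 3 and rank 2 - 1 = 1 (a Cartan subalgebra is the diagonal traceless matrices). In the classification of classical Lie algebras, the special linear algebra sl(n+1) has type A_n; here n = 1, so the Dynkin diagram is a chain of 1 nodes with single edges (A_1). Hence the type is A_1.

A1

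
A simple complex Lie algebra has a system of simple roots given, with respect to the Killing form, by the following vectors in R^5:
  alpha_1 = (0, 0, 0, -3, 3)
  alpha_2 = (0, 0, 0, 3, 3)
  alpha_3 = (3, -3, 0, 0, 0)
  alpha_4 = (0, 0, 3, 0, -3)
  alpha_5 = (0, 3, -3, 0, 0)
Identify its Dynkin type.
D_5 (so(10))

Compute the Cartan integers a_ij = 2(alpha_i, alpha_j)/(alpha_j, alpha_j); the resulting 5x5 Cartan matrix is
[[2, 0, 0, -1, 0], [0, 2, 0, -1, 0], [0, 0, 2, 0, -1], [-1, -1, 0, 2, -1], [0, 0, -1, -1, 2]].
All simple roots have the same length, so the diagram is simply laced. The associated Dynkin diagram is a chain of 3 nodes with a fork of two nodes at one end (D_5), so the type is D_5 (the algebra so(10)).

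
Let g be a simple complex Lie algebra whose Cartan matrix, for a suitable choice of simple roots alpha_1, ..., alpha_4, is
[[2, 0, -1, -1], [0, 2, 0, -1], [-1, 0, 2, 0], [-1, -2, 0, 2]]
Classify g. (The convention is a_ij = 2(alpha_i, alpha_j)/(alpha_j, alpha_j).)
B_4

The matrix has rank 4 with 2's on the diagonal. Reading the off-diagonal entries as Dynkin edges (a single edge where a_ij = a_ji = -1; a double or triple edge where a_ij * a_ji = 2 or 3), the diagram is a chain of 4 nodes with a double edge at one end; the terminal node there is the unique short simple root (B_4). One simple-root ordering that puts it in standard form is (alpha_3, alpha_1, alpha_4, alpha_2). So the algebra is type B_4, i.e. so(9).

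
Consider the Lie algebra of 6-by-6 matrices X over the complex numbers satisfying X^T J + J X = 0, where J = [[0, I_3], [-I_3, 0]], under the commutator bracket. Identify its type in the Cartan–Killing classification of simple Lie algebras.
This is sp(6), which has dimension 6(6+1)/2 = 21 and rank 6/2 = 3. In the classification of classical Lie algebras, the symplectic algebra sp(2n) has type C_n; here n = 3, so the Dynkin diagram is a chain of 3 nodes with a double edge at one end; the terminal node there is the unique long simple root (C_3). Hence the type is C_3.

C3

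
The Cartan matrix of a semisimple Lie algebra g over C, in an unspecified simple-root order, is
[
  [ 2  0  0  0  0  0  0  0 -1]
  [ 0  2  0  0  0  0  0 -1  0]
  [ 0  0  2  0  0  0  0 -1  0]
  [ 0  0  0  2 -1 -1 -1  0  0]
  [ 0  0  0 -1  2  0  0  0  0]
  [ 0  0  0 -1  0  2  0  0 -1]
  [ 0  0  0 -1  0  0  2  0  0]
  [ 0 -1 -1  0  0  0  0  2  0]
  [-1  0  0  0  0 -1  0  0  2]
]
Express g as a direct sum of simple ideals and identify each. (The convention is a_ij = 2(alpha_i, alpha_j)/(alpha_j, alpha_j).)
The diagram associated to this matrix has two connected components: the simple roots {alpha_2, alpha_3, alpha_8} form a chain of 3 nodes with single edges (A_3), and {alpha_1, alpha_4, alpha_5, alpha_6, alpha_7, alpha_9} form a chain of 4 nodes with a fork of two nodes at one end (D_6). A semisimple Lie algebra decomposes uniquely as the direct sum of simple ideals, one per connected component of its Dynkin diagram, so g ≅ A_3 ⊕ D_6 (dimension 15 + 66 = 81).

A_3 ⊕ D_6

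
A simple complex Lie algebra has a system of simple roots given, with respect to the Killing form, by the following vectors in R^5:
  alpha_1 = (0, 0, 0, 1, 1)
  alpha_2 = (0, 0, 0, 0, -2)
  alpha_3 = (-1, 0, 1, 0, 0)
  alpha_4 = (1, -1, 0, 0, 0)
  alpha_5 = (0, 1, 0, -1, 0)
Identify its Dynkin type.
Compute the Cartan integers a_ij = 2(alpha_i, alpha_j)/(alpha_j, alpha_j); the resulting 5x5 Cartan matrix is
[[2, -1, 0, 0, -1], [-2, 2, 0, 0, 0], [0, 0, 2, -1, 0], [0, 0, -1, 2, -1], [-1, 0, 0, -1, 2]].
The roots have two lengths (squared-length ratio 2:1); the short ones are alpha_{1,3,4,5}. The associated Dynkin diagram is a chain of 5 nodes with a double edge at one end; the terminal node there is the unique long simple root (C_5), so the type is C_5 (the algebra sp(10)).

C_5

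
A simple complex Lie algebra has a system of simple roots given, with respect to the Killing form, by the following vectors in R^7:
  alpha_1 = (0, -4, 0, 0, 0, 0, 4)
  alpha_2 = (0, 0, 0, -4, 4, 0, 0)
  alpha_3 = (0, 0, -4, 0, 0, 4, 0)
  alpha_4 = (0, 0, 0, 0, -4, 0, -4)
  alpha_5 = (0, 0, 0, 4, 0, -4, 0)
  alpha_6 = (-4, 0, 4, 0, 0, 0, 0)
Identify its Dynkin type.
A_6

Compute the Cartan integers a_ij = 2(alpha_i, alpha_j)/(alpha_j, alpha_j); the resulting 6x6 Cartan matrix is
[[2, 0, 0, -1, 0, 0], [0, 2, 0, -1, -1, 0], [0, 0, 2, 0, -1, -1], [-1, -1, 0, 2, 0, 0], [0, -1, -1, 0, 2, 0], [0, 0, -1, 0, 0, 2]].
All simple roots have the same length, so the diagram is simply laced. The associated Dynkin diagram is a chain of 6 nodes with single edges (A_6), so the type is A_6 (the algebra sl(7)).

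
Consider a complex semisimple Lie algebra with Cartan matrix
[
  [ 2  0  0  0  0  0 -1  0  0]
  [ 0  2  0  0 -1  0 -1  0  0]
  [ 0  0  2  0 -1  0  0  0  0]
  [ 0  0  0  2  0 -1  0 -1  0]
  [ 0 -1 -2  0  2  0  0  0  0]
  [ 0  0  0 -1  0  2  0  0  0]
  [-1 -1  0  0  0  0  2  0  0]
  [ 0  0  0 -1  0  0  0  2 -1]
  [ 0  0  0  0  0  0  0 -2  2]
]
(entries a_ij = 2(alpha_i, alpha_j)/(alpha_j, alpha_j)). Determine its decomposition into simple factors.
B_5 (so(11)) ⊕ C_4 (sp(8))

The diagram associated to this matrix has two connected components: the simple roots {alpha_1, alpha_2, alpha_3, alpha_5, alpha_7} form a chain of 5 nodes with a double edge at one end; the terminal node there is the unique short simple root (B_5), and {alpha_4, alpha_6, alpha_8, alpha_9} form a chain of 4 nodes with a double edge at one end; the terminal node there is the unique long simple root (C_4). A semisimple Lie algebra decomposes uniquely as the direct sum of simple ideals, one per connected component of its Dynkin diagram, so g ≅ B_5 ⊕ C_4 (dimension 55 + 36 = 91).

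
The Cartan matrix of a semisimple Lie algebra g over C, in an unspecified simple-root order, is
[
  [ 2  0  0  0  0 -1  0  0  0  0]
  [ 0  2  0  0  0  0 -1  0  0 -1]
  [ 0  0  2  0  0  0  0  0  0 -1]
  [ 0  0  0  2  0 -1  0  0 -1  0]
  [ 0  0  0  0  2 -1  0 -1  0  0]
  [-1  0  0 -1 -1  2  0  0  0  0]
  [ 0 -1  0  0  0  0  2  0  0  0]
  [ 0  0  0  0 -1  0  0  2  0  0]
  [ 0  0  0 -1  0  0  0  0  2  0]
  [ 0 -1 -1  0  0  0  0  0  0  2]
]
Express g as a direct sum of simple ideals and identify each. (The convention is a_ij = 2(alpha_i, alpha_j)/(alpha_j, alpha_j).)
The diagram associated to this matrix has two connected components: the simple roots {alpha_2, alpha_3, alpha_7, alpha_10} form a chain of 4 nodes with single edges (A_4), and {alpha_1, alpha_4, alpha_5, alpha_6, alpha_8, alpha_9} form a chain of 5 nodes with one extra node attached to the third node from one end (E_6). A semisimple Lie algebra decomposes uniquely as the direct sum of simple ideals, one per connected component of its Dynkin diagram, so g ≅ A_4 ⊕ E_6 (dimension 24 + 78 = 102).

A_4 ⊕ E_6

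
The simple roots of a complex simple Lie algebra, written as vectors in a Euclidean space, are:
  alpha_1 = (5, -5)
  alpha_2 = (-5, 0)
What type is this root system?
Compute the Cartan integers a_ij = 2(alpha_i, alpha_j)/(alpha_j, alpha_j); the resulting 2x2 Cartan matrix is
[[2, -2], [-1, 2]].
The roots have two lengths (squared-length ratio 2:1); the short ones are alpha_{2}. The associated Dynkin diagram is a chain of 2 nodes with a double edge at one end; the terminal node there is the unique short simple root (B_2), so the type is B_2 (the algebra so(5)).

B_2 (so(5))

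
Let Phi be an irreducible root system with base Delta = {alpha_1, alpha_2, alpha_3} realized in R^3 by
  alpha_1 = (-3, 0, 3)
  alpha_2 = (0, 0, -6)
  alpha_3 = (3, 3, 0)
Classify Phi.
Compute the Cartan integers a_ij = 2(alpha_i, alpha_j)/(alpha_j, alpha_j); the resulting 3x3 Cartan matrix is
[[2, -1, -1], [-2, 2, 0], [-1, 0, 2]].
The roots have two lengths (squared-length ratio 2:1); the short ones are alpha_{1,3}. The associated Dynkin diagram is a chain of 3 nodes with a double edge at one end; the terminal node there is the unique long simple root (C_3), so the type is C_3 (the algebra sp(6)).

C_3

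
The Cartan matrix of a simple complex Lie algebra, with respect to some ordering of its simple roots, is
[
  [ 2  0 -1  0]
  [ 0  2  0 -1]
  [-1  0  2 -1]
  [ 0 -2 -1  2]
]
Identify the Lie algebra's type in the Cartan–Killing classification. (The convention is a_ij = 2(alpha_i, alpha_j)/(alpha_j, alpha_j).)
The matrix has rank 4 with 2's on the diagonal. Reading the off-diagonal entries as Dynkin edges (a single edge where a_ij = a_ji = -1; a double or triple edge where a_ij * a_ji = 2 or 3), the diagram is a chain of 4 nodes with a double edge at one end; the terminal node there is the unique short simple root (B_4). One simple-root ordering that puts it in standard form is (alpha_1, alpha_3, alpha_4, alpha_2). So the algebra is type B_4, i.e. so(9).

B4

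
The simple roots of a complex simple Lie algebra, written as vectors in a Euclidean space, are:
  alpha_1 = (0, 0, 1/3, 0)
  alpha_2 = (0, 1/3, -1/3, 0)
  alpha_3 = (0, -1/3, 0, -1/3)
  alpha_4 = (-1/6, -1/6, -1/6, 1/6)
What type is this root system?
Compute the Cartan integers a_ij = 2(alpha_i, alpha_j)/(alpha_j, alpha_j); the resulting 4x4 Cartan matrix is
[[2, -1, 0, -1], [-2, 2, -1, 0], [0, -1, 2, 0], [-1, 0, 0, 2]].
The roots have two lengths (squared-length ratio 2:1); the short ones are alpha_{1,4}. The associated Dynkin diagram is a chain of 4 nodes with a double edge between the middle two (F_4), so the type is F_4.

F_4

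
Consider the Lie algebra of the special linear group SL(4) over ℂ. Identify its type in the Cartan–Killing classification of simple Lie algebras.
A3

This is sl(4), which has dimension 4^2 - 1 = 15 and rank 4 - 1 = 3 (a Cartan subalgebra is the diagonal traceless matrices). In the classification of classical Lie algebras, the special linear algebra sl(n+1) has type A_n; here n = 3, so the Dynkin diagram is a chain of 3 nodes with single edges (A_3). Hence the type is A_3.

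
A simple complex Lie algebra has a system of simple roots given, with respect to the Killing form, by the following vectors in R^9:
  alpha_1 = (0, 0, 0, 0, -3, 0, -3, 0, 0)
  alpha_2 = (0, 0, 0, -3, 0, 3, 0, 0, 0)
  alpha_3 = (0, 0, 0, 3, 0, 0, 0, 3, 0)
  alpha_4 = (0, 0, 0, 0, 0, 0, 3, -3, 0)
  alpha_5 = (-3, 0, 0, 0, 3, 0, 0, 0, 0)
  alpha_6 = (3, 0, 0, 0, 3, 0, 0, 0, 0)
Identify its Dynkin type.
D_6 (so(12))

Compute the Cartan integers a_ij = 2(alpha_i, alpha_j)/(alpha_j, alpha_j); the resulting 6x6 Cartan matrix is
[[2, 0, 0, -1, -1, -1], [0, 2, -1, 0, 0, 0], [0, -1, 2, -1, 0, 0], [-1, 0, -1, 2, 0, 0], [-1, 0, 0, 0, 2, 0], [-1, 0, 0, 0, 0, 2]].
All simple roots have the same length, so the diagram is simply laced. The associated Dynkin diagram is a chain of 4 nodes with a fork of two nodes at one end (D_6), so the type is D_6 (the algebra so(12)).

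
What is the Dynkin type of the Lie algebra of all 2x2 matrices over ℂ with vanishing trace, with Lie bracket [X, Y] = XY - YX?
A1

This is sl(2), which has dimension 2^2 - 1 = 3 and rank 2 - 1 = 1 (a Cartan subalgebra is the diagonal traceless matrices). In the classification of classical Lie algebras, the special linear algebra sl(n+1) has type A_n; here n = 1, so the Dynkin diagram is a chain of 1 nodes with single edges (A_1). Hence the type is A_1.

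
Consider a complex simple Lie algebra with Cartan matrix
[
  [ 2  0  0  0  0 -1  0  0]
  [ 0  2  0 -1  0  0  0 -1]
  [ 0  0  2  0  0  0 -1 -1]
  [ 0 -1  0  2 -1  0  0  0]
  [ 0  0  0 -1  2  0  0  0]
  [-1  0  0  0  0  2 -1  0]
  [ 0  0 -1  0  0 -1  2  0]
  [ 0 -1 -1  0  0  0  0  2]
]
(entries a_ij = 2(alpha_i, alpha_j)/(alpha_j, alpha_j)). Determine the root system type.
A_8 (sl(9))

The matrix has rank 8 with 2's on the diagonal. Reading the off-diagonal entries as Dynkin edges (a single edge where a_ij = a_ji = -1; a double or triple edge where a_ij * a_ji = 2 or 3), the diagram is a chain of 8 nodes with single edges (A_8). One simple-root ordering that puts it in standard form is (alpha_5, alpha_4, alpha_2, alpha_8, alpha_3, alpha_7, alpha_6, alpha_1). So the algebra is type A_8, i.e. sl(9).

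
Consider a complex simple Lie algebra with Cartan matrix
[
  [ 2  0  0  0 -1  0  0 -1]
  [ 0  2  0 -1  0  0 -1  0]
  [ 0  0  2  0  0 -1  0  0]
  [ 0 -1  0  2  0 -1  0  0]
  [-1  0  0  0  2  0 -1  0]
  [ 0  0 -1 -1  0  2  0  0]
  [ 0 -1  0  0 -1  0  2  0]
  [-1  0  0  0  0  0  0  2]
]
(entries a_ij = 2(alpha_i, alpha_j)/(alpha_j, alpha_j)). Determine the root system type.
type A_8

The matrix has rank 8 with 2's on the diagonal. Reading the off-diagonal entries as Dynkin edges (a single edge where a_ij = a_ji = -1; a double or triple edge where a_ij * a_ji = 2 or 3), the diagram is a chain of 8 nodes with single edges (A_8). One simple-root ordering that puts it in standard form is (alpha_3, alpha_6, alpha_4, alpha_2, alpha_7, alpha_5, alpha_1, alpha_8). So the algebra is type A_8, i.e. sl(9).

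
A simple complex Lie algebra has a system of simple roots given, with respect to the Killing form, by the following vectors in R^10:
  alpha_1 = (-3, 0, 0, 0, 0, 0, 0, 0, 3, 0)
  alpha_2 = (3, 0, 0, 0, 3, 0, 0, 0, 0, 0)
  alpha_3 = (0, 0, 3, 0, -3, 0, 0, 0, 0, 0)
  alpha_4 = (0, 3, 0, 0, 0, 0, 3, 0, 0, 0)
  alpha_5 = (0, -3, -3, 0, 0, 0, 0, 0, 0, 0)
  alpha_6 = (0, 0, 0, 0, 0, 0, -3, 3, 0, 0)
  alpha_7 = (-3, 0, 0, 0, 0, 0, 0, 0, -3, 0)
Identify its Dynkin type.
D_7 (so(14))

Compute the Cartan integers a_ij = 2(alpha_i, alpha_j)/(alpha_j, alpha_j); the resulting 7x7 Cartan matrix is
[[2, -1, 0, 0, 0, 0, 0], [-1, 2, -1, 0, 0, 0, -1], [0, -1, 2, 0, -1, 0, 0], [0, 0, 0, 2, -1, -1, 0], [0, 0, -1, -1, 2, 0, 0], [0, 0, 0, -1, 0, 2, 0], [0, -1, 0, 0, 0, 0, 2]].
All simple roots have the same length, so the diagram is simply laced. The associated Dynkin diagram is a chain of 5 nodes with a fork of two nodes at one end (D_7), so the type is D_7 (the algebra so(14)).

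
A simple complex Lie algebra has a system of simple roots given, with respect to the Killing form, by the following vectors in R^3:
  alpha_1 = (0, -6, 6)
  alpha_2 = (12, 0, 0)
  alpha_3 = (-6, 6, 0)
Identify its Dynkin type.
Compute the Cartan integers a_ij = 2(alpha_i, alpha_j)/(alpha_j, alpha_j); the resulting 3x3 Cartan matrix is
[[2, 0, -1], [0, 2, -2], [-1, -1, 2]].
The roots have two lengths (squared-length ratio 2:1); the short ones are alpha_{1,3}. The associated Dynkin diagram is a chain of 3 nodes with a double edge at one end; the terminal node there is the unique long simple root (C_3), so the type is C_3 (the algebra sp(6)).

C3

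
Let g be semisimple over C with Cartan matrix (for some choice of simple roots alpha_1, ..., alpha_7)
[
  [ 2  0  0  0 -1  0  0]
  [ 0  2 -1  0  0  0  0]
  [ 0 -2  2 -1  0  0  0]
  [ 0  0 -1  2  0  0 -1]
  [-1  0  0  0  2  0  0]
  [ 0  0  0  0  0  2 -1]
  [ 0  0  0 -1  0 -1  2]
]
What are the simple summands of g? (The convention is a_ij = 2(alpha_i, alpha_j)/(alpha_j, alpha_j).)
A2 + B5

The diagram associated to this matrix has two connected components: the simple roots {alpha_1, alpha_5} form a chain of 2 nodes with single edges (A_2), and {alpha_2, alpha_3, alpha_4, alpha_6, alpha_7} form a chain of 5 nodes with a double edge at one end; the terminal node there is the unique short simple root (B_5). A semisimple Lie algebra decomposes uniquely as the direct sum of simple ideals, one per connected component of its Dynkin diagram, so g ≅ A_2 ⊕ B_5 (dimension 8 + 55 = 63).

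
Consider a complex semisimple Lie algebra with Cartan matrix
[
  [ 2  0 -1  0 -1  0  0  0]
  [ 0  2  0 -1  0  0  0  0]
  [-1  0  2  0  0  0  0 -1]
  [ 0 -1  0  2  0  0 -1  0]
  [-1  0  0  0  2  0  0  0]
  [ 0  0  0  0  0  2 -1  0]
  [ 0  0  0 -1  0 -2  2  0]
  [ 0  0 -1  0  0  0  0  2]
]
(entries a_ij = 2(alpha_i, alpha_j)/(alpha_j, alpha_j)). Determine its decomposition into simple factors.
The diagram associated to this matrix has two connected components: the simple roots {alpha_1, alpha_3, alpha_5, alpha_8} form a chain of 4 nodes with single edges (A_4), and {alpha_2, alpha_4, alpha_6, alpha_7} form a chain of 4 nodes with a double edge at one end; the terminal node there is the unique short simple root (B_4). A semisimple Lie algebra decomposes uniquely as the direct sum of simple ideals, one per connected component of its Dynkin diagram, so g ≅ A_4 ⊕ B_4 (dimension 24 + 36 = 60).

A4 + B4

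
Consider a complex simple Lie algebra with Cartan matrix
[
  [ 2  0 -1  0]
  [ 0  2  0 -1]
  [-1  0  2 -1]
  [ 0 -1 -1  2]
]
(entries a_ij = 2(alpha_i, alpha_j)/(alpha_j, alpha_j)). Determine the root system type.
The matrix has rank 4 with 2's on the diagonal. Reading the off-diagonal entries as Dynkin edges (a single edge where a_ij = a_ji = -1; a double or triple edge where a_ij * a_ji = 2 or 3), the diagram is a chain of 4 nodes with single edges (A_4). One simple-root ordering that puts it in standard form is (alpha_1, alpha_3, alpha_4, alpha_2). So the algebra is type A_4, i.e. sl(5).

A_4 (sl(5))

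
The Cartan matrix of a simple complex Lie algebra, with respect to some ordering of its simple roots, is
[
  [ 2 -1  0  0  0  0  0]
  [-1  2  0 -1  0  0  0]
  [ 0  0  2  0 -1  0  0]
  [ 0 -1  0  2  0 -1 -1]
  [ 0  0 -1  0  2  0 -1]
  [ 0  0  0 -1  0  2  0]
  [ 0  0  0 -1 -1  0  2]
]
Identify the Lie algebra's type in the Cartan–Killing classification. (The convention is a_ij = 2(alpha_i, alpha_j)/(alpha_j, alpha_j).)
The matrix has rank 7 with 2's on the diagonal. Reading the off-diagonal entries as Dynkin edges (a single edge where a_ij = a_ji = -1; a double or triple edge where a_ij * a_ji = 2 or 3), the diagram is a chain of 6 nodes with one extra node attached to the third node from one end (E_7). One simple-root ordering that puts it in standard form is (alpha_1, alpha_6, alpha_2, alpha_4, alpha_7, alpha_5, alpha_3). So the algebra is type E_7.

type E_7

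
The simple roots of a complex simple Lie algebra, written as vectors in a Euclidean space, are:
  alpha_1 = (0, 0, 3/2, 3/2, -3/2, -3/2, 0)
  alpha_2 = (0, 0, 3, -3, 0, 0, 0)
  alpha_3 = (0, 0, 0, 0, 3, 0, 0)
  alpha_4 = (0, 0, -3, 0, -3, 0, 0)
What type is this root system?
F4

Compute the Cartan integers a_ij = 2(alpha_i, alpha_j)/(alpha_j, alpha_j); the resulting 4x4 Cartan matrix is
[[2, 0, -1, 0], [0, 2, 0, -1], [-1, 0, 2, -1], [0, -1, -2, 2]].
The roots have two lengths (squared-length ratio 2:1); the short ones are alpha_{1,3}. The associated Dynkin diagram is a chain of 4 nodes with a double edge between the middle two (F_4), so the type is F_4.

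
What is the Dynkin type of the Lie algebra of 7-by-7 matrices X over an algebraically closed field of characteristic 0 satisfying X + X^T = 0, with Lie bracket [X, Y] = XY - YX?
This is so(7) with 7 odd, which has dimension 7(7-1)/2 = 21 and rank (7-1)/2 = 3. In the classification of classical Lie algebras, the orthogonal algebra so(2n+1) in an odd number of variables has type B_n; here n = 3, so the Dynkin diagram is a chain of 3 nodes with a double edge at one end; the terminal node there is the unique short simple root (B_3). Hence the type is B_3.

B_3 (so(7))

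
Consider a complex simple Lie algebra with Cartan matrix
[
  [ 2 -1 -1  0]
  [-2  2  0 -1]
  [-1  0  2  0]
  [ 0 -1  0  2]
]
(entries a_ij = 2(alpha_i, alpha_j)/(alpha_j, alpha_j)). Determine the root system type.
The matrix has rank 4 with 2's on the diagonal. Reading the off-diagonal entries as Dynkin edges (a single edge where a_ij = a_ji = -1; a double or triple edge where a_ij * a_ji = 2 or 3), the diagram is a chain of 4 nodes with a double edge between the middle two (F_4). One simple-root ordering that puts it in standard form is (alpha_4, alpha_2, alpha_1, alpha_3). So the algebra is type F_4.

F_4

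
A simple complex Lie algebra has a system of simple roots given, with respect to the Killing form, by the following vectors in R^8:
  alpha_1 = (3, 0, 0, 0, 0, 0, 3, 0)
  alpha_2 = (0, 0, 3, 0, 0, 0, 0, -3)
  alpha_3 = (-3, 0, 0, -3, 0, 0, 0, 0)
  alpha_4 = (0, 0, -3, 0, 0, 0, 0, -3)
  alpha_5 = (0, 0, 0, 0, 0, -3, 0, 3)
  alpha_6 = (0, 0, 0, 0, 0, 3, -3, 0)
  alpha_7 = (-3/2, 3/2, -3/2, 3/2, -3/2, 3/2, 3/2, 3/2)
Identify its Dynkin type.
Compute the Cartan integers a_ij = 2(alpha_i, alpha_j)/(alpha_j, alpha_j); the resulting 7x7 Cartan matrix is
[[2, 0, -1, 0, 0, -1, 0], [0, 2, 0, 0, -1, 0, -1], [-1, 0, 2, 0, 0, 0, 0], [0, 0, 0, 2, -1, 0, 0], [0, -1, 0, -1, 2, -1, 0], [-1, 0, 0, 0, -1, 2, 0], [0, -1, 0, 0, 0, 0, 2]].
All simple roots have the same length, so the diagram is simply laced. The associated Dynkin diagram is a chain of 6 nodes with one extra node attached to the third node from one end (E_7), so the type is E_7.

E7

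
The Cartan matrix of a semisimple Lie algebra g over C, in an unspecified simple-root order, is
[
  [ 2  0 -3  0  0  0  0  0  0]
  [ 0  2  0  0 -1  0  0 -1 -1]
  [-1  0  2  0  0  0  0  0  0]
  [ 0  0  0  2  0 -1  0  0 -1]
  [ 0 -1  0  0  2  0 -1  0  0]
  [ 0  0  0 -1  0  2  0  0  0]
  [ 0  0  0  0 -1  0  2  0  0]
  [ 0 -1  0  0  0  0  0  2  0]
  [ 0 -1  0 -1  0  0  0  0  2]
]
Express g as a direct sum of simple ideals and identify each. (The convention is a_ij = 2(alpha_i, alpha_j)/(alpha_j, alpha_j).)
E_7 + G_2

The diagram associated to this matrix has two connected components: the simple roots {alpha_2, alpha_4, alpha_5, alpha_6, alpha_7, alpha_8, alpha_9} form a chain of 6 nodes with one extra node attached to the third node from one end (E_7), and {alpha_1, alpha_3} form two nodes joined by a triple edge (G_2). A semisimple Lie algebra decomposes uniquely as the direct sum of simple ideals, one per connected component of its Dynkin diagram, so g ≅ E_7 ⊕ G_2 (dimension 133 + 14 = 147).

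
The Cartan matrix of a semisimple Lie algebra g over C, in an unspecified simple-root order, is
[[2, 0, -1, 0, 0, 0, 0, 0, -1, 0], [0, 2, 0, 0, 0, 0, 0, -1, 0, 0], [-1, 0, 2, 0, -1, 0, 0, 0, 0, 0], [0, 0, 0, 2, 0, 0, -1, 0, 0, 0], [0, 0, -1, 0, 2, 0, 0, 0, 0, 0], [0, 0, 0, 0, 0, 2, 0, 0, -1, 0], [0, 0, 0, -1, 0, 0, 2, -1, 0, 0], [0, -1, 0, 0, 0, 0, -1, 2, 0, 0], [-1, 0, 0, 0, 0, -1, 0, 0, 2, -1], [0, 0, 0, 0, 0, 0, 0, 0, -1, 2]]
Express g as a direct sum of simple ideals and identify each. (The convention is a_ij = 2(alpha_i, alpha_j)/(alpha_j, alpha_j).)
The diagram associated to this matrix has two connected components: the simple roots {alpha_2, alpha_4, alpha_7, alpha_8} form a chain of 4 nodes with single edges (A_4), and {alpha_1, alpha_3, alpha_5, alpha_6, alpha_9, alpha_10} form a chain of 4 nodes with a fork of two nodes at one end (D_6). A semisimple Lie algebra decomposes uniquely as the direct sum of simple ideals, one per connected component of its Dynkin diagram, so g ≅ A_4 ⊕ D_6 (dimension 24 + 66 = 90).

A_4 (sl(5)) + D_6 (so(12))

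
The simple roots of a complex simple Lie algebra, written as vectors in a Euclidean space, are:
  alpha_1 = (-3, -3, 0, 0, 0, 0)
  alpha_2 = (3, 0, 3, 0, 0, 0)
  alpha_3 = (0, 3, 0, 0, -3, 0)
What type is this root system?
Compute the Cartan integers a_ij = 2(alpha_i, alpha_j)/(alpha_j, alpha_j); the resulting 3x3 Cartan matrix is
[[2, -1, -1], [-1, 2, 0], [-1, 0, 2]].
All simple roots have the same length, so the diagram is simply laced. The associated Dynkin diagram is a chain of 3 nodes with single edges (A_3), so the type is A_3 (the algebra sl(4)).

A_3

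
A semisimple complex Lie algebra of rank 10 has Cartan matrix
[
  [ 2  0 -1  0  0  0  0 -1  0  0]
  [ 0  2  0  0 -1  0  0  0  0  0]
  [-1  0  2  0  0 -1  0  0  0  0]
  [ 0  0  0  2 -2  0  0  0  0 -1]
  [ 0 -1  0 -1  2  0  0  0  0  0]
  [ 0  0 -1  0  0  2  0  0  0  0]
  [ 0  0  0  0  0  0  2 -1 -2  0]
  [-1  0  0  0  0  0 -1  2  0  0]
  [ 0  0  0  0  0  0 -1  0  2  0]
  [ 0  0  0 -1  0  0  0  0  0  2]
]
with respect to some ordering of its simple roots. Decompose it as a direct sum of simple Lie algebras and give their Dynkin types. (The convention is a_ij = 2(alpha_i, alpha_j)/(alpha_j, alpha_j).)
The diagram associated to this matrix has two connected components: the simple roots {alpha_1, alpha_3, alpha_6, alpha_7, alpha_8, alpha_9} form a chain of 6 nodes with a double edge at one end; the terminal node there is the unique short simple root (B_6), and {alpha_2, alpha_4, alpha_5, alpha_10} form a chain of 4 nodes with a double edge between the middle two (F_4). A semisimple Lie algebra decomposes uniquely as the direct sum of simple ideals, one per connected component of its Dynkin diagram, so g ≅ B_6 ⊕ F_4 (dimension 78 + 52 = 130).

B6 + F4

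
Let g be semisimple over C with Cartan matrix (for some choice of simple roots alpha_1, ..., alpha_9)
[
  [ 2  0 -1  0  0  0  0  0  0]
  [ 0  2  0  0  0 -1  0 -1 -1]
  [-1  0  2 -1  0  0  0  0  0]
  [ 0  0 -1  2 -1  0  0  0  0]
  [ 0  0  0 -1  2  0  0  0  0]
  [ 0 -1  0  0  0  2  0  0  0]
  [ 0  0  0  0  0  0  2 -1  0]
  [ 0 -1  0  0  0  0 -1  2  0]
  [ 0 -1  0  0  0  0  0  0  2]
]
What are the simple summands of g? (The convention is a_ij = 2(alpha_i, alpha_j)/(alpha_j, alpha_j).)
The diagram associated to this matrix has two connected components: the simple roots {alpha_1, alpha_3, alpha_4, alpha_5} form a chain of 4 nodes with single edges (A_4), and {alpha_2, alpha_6, alpha_7, alpha_8, alpha_9} form a chain of 3 nodes with a fork of two nodes at one end (D_5). A semisimple Lie algebra decomposes uniquely as the direct sum of simple ideals, one per connected component of its Dynkin diagram, so g ≅ A_4 ⊕ D_5 (dimension 24 + 45 = 69).

A_4 ⊕ D_5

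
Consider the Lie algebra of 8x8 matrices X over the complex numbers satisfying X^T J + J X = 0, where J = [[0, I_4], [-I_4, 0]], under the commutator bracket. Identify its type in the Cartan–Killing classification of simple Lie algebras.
This is sp(8), which has dimension 8(8+1)/2 = 36 and rank 8/2 = 4. In the classification of classical Lie algebras, the symplectic algebra sp(2n) has type C_n; here n = 4, so the Dynkin diagram is a chain of 4 nodes with a double edge at one end; the terminal node there is the unique long simple root (C_4). Hence the type is C_4.

C_4 (sp(8))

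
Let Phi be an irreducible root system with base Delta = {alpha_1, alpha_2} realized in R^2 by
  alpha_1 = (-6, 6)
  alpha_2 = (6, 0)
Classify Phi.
B_2

Compute the Cartan integers a_ij = 2(alpha_i, alpha_j)/(alpha_j, alpha_j); the resulting 2x2 Cartan matrix is
[[2, -2], [-1, 2]].
The roots have two lengths (squared-length ratio 2:1); the short ones are alpha_{2}. The associated Dynkin diagram is a chain of 2 nodes with a double edge at one end; the terminal node there is the unique short simple root (B_2), so the type is B_2 (the algebra so(5)).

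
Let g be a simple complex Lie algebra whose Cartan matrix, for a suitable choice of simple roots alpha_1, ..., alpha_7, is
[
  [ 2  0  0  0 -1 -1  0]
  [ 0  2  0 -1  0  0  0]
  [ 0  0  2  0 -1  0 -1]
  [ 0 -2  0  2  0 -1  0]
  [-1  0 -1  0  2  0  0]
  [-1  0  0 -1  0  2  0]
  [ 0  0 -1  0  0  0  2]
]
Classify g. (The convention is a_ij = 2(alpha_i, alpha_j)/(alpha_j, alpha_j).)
The matrix has rank 7 with 2's on the diagonal. Reading the off-diagonal entries as Dynkin edges (a single edge where a_ij = a_ji = -1; a double or triple edge where a_ij * a_ji = 2 or 3), the diagram is a chain of 7 nodes with a double edge at one end; the terminal node there is the unique short simple root (B_7). One simple-root ordering that puts it in standard form is (alpha_7, alpha_3, alpha_5, alpha_1, alpha_6, alpha_4, alpha_2). So the algebra is type B_7, i.e. so(15).

type B_7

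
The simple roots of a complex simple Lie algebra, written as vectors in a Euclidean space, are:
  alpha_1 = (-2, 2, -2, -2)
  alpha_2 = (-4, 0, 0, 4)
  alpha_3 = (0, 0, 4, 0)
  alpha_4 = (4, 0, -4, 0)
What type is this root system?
F_4

Compute the Cartan integers a_ij = 2(alpha_i, alpha_j)/(alpha_j, alpha_j); the resulting 4x4 Cartan matrix is
[[2, 0, -1, 0], [0, 2, 0, -1], [-1, 0, 2, -1], [0, -1, -2, 2]].
The roots have two lengths (squared-length ratio 2:1); the short ones are alpha_{1,3}. The associated Dynkin diagram is a chain of 4 nodes with a double edge between the middle two (F_4), so the type is F_4.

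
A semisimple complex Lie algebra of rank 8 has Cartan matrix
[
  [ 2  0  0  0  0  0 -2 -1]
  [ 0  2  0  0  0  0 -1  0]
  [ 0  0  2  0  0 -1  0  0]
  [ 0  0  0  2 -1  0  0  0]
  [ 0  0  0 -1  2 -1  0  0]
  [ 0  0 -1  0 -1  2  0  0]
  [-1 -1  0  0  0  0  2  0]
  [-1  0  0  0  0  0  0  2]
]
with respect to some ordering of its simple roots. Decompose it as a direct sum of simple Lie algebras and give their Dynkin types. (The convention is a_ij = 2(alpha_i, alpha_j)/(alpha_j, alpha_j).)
A4 ⊕ F4

The diagram associated to this matrix has two connected components: the simple roots {alpha_3, alpha_4, alpha_5, alpha_6} form a chain of 4 nodes with single edges (A_4), and {alpha_1, alpha_2, alpha_7, alpha_8} form a chain of 4 nodes with a double edge between the middle two (F_4). A semisimple Lie algebra decomposes uniquely as the direct sum of simple ideals, one per connected component of its Dynkin diagram, so g ≅ A_4 ⊕ F_4 (dimension 24 + 52 = 76).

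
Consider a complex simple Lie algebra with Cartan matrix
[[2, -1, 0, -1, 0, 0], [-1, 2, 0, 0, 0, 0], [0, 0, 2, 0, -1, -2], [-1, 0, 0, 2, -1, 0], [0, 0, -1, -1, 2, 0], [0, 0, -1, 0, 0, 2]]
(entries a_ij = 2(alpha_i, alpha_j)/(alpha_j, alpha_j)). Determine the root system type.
The matrix has rank 6 with 2's on the diagonal. Reading the off-diagonal entries as Dynkin edges (a single edge where a_ij = a_ji = -1; a double or triple edge where a_ij * a_ji = 2 or 3), the diagram is a chain of 6 nodes with a double edge at one end; the terminal node there is the unique short simple root (B_6). One simple-root ordering that puts it in standard form is (alpha_2, alpha_1, alpha_4, alpha_5, alpha_3, alpha_6). So the algebra is type B_6, i.e. so(13).

type B_6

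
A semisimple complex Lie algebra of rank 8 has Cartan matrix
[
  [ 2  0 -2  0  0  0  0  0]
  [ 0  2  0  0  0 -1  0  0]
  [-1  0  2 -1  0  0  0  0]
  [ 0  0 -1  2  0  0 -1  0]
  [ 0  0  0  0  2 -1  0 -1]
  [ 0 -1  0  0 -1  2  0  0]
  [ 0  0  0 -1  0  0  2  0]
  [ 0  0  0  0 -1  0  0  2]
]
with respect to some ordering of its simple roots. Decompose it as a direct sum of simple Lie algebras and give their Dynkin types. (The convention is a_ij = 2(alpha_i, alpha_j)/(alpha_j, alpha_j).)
The diagram associated to this matrix has two connected components: the simple roots {alpha_2, alpha_5, alpha_6, alpha_8} form a chain of 4 nodes with single edges (A_4), and {alpha_1, alpha_3, alpha_4, alpha_7} form a chain of 4 nodes with a double edge at one end; the terminal node there is the unique long simple root (C_4). A semisimple Lie algebra decomposes uniquely as the direct sum of simple ideals, one per connected component of its Dynkin diagram, so g ≅ A_4 ⊕ C_4 (dimension 24 + 36 = 60).

A_4 (sl(5)) + C_4 (sp(8))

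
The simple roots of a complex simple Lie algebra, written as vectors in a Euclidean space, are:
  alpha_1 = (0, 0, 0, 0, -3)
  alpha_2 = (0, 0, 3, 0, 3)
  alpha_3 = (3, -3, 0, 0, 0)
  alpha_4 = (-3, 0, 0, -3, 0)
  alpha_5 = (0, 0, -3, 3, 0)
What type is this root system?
B5

Compute the Cartan integers a_ij = 2(alpha_i, alpha_j)/(alpha_j, alpha_j); the resulting 5x5 Cartan matrix is
[[2, -1, 0, 0, 0], [-2, 2, 0, 0, -1], [0, 0, 2, -1, 0], [0, 0, -1, 2, -1], [0, -1, 0, -1, 2]].
The roots have two lengths (squared-length ratio 2:1); the short ones are alpha_{1}. The associated Dynkin diagram is a chain of 5 nodes with a double edge at one end; the terminal node there is the unique short simple root (B_5), so the type is B_5 (the algebra so(11)).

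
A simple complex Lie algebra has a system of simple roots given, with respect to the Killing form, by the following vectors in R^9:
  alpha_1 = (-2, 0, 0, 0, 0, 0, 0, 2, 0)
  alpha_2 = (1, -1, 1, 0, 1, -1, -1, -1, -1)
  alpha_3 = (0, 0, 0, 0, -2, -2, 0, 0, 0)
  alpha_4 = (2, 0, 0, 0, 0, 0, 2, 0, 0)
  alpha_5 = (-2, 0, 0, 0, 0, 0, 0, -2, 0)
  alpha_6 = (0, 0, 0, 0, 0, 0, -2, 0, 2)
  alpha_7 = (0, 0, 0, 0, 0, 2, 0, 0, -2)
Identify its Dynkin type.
E7

Compute the Cartan integers a_ij = 2(alpha_i, alpha_j)/(alpha_j, alpha_j); the resulting 7x7 Cartan matrix is
[[2, -1, 0, -1, 0, 0, 0], [-1, 2, 0, 0, 0, 0, 0], [0, 0, 2, 0, 0, 0, -1], [-1, 0, 0, 2, -1, -1, 0], [0, 0, 0, -1, 2, 0, 0], [0, 0, 0, -1, 0, 2, -1], [0, 0, -1, 0, 0, -1, 2]].
All simple roots have the same length, so the diagram is simply laced. The associated Dynkin diagram is a chain of 6 nodes with one extra node attached to the third node from one end (E_7), so the type is E_7.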